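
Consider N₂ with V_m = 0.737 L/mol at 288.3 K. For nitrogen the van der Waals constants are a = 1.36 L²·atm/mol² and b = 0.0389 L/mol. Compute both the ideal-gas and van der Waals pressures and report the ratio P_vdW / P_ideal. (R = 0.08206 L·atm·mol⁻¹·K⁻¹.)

Ideal: P_ideal = RT/V_m = (0.08206)(288.3)/0.737 = 32.1003 atm
vdW: P = RT/(V_m − b) − a/V_m² = 23.6579/0.698100 − 1.36/0.543169 = 33.8890 − 2.50382 = 31.3852 atm
Ratio = 31.3852/32.1003 = 0.9777

P_vdW / P_ideal ≈ 0.9777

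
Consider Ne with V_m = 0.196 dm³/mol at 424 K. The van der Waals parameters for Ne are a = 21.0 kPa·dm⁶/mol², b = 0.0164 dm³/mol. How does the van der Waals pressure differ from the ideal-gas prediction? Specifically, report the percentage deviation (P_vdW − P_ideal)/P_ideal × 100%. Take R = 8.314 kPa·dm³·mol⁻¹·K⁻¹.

Ideal: P_ideal = RT/V_m = (8.314)(424)/0.196 = 17985.4 kPa
vdW: P = RT/(V_m − b) − a/V_m² = 3525.14/0.179600 − 21.0/0.0384160 = 19627.7 − 546.647 = 19081.1 kPa
% deviation = (19081.1 − 17985.4)/17985.4 × 100% = 6.09%

6.09 %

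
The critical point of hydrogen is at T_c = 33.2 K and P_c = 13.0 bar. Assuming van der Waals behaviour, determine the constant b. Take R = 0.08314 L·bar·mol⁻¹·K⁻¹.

b ≈ 0.02654 L/mol

From T_c = 8a/(27Rb) and P_c = a/(27b²): b = R T_c/(8 P_c).
b = (0.08314)(33.2)/(8×13.0) = 2.7602/104.00 = 0.02654 L/mol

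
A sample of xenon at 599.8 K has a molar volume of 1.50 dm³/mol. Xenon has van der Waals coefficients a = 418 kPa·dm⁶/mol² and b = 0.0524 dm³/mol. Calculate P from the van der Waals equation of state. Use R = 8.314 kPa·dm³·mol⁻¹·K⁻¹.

P ≈ 3259 kPa

P = RT/(V_m − b) − a/V_m²
RT/(V_m − b) = (8.314)(599.8)/(1.50 − 0.0524) = 4986.7/1.4476 = 3444.8 kPa
a/V_m² = 418/(1.50)² = 185.78 kPa
P = 3444.8 − 185.78 = 3259 kPa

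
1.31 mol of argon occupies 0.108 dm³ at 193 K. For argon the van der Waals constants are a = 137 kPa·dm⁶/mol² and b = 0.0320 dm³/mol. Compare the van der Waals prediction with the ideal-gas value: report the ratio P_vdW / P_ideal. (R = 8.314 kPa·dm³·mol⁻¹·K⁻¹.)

Ideal: P_ideal = nRT/V = (1.31)(8.314)(193)/0.108 = 19463.2 kPa
vdW: P = nRT/(V − nb) − a n²/V² = 2102.03/0.0660800 − 235.106/0.0116640 = 31810.4 − 20156.6 = 11653.8 kPa
Ratio = 11653.8/19463.2 = 0.5988

P_vdW / P_ideal ≈ 0.5988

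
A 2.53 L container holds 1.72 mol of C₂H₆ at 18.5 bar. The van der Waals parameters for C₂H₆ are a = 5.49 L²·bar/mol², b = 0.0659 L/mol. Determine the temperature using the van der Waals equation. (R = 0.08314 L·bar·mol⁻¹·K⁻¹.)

T = (P + a n²/V²)(V − nb)/(nR)
P + a n²/V² = 18.5 + (5.49)(1.72)²/(2.53)² = 21.037 bar
V − nb = 2.53 − (1.72)(0.0659) = 2.4167 L
T = (21.037)(2.4167)/((1.72)(0.08314)) = 355.5 K

T ≈ 355.5 K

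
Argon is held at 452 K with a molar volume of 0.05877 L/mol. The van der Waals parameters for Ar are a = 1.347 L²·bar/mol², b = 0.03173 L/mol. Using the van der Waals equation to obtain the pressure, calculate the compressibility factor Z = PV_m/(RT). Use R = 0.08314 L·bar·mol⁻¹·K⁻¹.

P = RT/(V_m − b) − a/V_m² = (0.08314)(452)/(0.05877 − 0.03173) − 1.347/(0.05877)²
  = 37.579/0.027040 − 389.99 = 1389.8 − 389.99 = 999.8 bar
Z = PV_m/(RT) = (999.8)(0.05877)/((0.08314)(452)) = 58.758/37.579 = 1.564

Z ≈ 1.564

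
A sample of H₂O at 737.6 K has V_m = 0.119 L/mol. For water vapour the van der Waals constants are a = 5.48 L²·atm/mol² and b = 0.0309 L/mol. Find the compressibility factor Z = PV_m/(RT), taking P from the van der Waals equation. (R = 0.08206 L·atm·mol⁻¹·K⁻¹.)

Z ≈ 0.5899

P = RT/(V_m − b) − a/V_m² = (0.08206)(737.6)/(0.119 − 0.0309) − 5.48/(0.119)²
  = 60.527/0.088100 − 386.98 = 687.03 − 386.98 = 300.05 atm
Z = PV_m/(RT) = (300.05)(0.119)/((0.08206)(737.6)) = 35.706/60.527 = 0.5899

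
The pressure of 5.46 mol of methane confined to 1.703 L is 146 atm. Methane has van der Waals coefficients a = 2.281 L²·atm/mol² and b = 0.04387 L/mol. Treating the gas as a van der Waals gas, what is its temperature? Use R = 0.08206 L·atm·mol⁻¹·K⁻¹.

T ≈ 553.5 K

T = (P + a n²/V²)(V − nb)/(nR)
P + a n²/V² = 146 + (2.281)(5.46)²/(1.703)² = 169.45 atm
V − nb = 1.703 − (5.46)(0.04387) = 1.4635 L
T = (169.45)(1.4635)/((5.46)(0.08206)) = 553.5 K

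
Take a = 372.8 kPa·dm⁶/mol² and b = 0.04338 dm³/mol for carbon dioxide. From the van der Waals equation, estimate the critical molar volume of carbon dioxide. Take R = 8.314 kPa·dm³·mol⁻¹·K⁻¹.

For a van der Waals gas, V_m,c = 3b.
V_m,c = 3×0.04338 = 0.1301 dm³/mol

V_m,c ≈ 0.1301 dm³/mol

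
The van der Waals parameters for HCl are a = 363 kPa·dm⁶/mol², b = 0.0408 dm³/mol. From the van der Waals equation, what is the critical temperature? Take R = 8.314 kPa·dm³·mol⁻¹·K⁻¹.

T_c ≈ 317.1 K

For a van der Waals gas, T_c = 8a/(27Rb).
T_c = 8×363/(27×8.314×0.0408) = 2904.0/9.1587 = 317.1 K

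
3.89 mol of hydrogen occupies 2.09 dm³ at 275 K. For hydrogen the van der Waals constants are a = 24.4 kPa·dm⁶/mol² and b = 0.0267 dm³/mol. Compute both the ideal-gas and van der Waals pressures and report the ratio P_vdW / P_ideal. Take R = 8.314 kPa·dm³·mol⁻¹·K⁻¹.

Ideal: P_ideal = nRT/V = (3.89)(8.314)(275)/2.09 = 4255.46 kPa
vdW: P = nRT/(V − nb) − a n²/V² = 8893.90/1.98614 − 369.223/4.36810 = 4477.98 − 84.5271 = 4393.45 kPa
Ratio = 4393.45/4255.46 = 1.032

P_vdW / P_ideal ≈ 1.032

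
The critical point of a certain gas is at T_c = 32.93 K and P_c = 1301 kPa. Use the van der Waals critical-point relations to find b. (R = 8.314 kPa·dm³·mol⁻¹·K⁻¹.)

From T_c = 8a/(27Rb) and P_c = a/(27b²): b = R T_c/(8 P_c).
b = (8.314)(32.93)/(8×1301) = 273.78/10408 = 0.02630 dm³/mol

b ≈ 0.02630 dm³/mol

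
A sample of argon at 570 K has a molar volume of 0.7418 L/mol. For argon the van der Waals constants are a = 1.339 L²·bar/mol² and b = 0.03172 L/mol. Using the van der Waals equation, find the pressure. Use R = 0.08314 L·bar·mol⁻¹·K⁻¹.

P ≈ 64.31 bar

P = RT/(V_m − b) − a/V_m²
RT/(V_m − b) = (0.08314)(570)/(0.7418 − 0.03172) = 47.390/0.71008 = 66.739 bar
a/V_m² = 1.339/(0.7418)² = 2.4334 bar
P = 66.739 − 2.4334 = 64.31 bar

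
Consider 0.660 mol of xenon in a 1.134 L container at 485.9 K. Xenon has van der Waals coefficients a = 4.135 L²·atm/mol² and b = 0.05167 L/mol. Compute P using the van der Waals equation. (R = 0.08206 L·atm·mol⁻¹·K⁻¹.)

P ≈ 22.53 atm

P = nRT/(V − nb) − a n²/V²
nRT/(V − nb) = (0.660)(0.08206)(485.9)/(1.134 − 0.660×0.05167) = 26.316/1.0999 = 23.926 atm
a n²/V² = (4.135)(0.660)²/(1.134)² = 1.4007 atm
P = 23.926 − 1.4007 = 22.53 atm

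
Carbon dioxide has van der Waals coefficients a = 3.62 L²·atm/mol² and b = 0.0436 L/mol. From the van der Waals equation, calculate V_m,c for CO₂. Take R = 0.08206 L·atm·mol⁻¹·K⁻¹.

V_m,c ≈ 0.1308 L/mol

For a van der Waals gas, V_m,c = 3b.
V_m,c = 3×0.0436 = 0.1308 L/mol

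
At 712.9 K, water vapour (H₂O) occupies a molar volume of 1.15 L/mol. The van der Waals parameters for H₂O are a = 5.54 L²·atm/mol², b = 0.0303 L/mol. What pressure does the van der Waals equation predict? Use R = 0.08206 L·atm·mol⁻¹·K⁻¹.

P = RT/(V_m − b) − a/V_m²
RT/(V_m − b) = (0.08206)(712.9)/(1.15 − 0.0303) = 58.501/1.1197 = 52.247 atm
a/V_m² = 5.54/(1.15)² = 4.1890 atm
P = 52.247 − 4.1890 = 48.06 atm

P ≈ 48.06 atm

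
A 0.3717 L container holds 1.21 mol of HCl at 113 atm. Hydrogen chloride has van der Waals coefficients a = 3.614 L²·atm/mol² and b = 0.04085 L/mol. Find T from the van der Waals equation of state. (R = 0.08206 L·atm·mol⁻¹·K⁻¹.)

T ≈ 491.1 K

T = (P + a n²/V²)(V − nb)/(nR)
P + a n²/V² = 113 + (3.614)(1.21)²/(0.3717)² = 151.30 atm
V − nb = 0.3717 − (1.21)(0.04085) = 0.32227 L
T = (151.30)(0.32227)/((1.21)(0.08206)) = 491.1 K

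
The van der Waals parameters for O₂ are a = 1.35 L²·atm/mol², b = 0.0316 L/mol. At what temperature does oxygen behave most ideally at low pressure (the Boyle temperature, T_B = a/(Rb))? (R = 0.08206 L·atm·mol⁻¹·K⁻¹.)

T_B ≈ 520.6 K

For a van der Waals gas the second virial coefficient B₂ = b − a/(RT) vanishes at T_B = a/(Rb).
T_B = 1.35/(0.08206×0.0316) = 1.35/0.0025931 = 520.6 K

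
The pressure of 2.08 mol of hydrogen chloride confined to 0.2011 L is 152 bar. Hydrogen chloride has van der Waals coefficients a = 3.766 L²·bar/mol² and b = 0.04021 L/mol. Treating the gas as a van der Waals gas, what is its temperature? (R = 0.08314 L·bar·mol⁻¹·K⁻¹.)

T ≈ 376.9 K

T = (P + a n²/V²)(V − nb)/(nR)
P + a n²/V² = 152 + (3.766)(2.08)²/(0.2011)² = 554.89 bar
V − nb = 0.2011 − (2.08)(0.04021) = 0.11746 L
T = (554.89)(0.11746)/((2.08)(0.08314)) = 376.9 K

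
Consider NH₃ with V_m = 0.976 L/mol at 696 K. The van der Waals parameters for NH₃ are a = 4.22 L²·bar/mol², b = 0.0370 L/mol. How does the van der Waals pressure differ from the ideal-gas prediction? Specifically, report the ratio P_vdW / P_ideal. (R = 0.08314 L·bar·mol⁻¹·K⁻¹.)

P_vdW / P_ideal ≈ 0.9647

Ideal: P_ideal = RT/V_m = (0.08314)(696)/0.976 = 59.2884 bar
vdW: P = RT/(V_m − b) − a/V_m² = 57.8654/0.939000 − 4.22/0.952576 = 61.6245 − 4.43009 = 57.1944 bar
Ratio = 57.1944/59.2884 = 0.9647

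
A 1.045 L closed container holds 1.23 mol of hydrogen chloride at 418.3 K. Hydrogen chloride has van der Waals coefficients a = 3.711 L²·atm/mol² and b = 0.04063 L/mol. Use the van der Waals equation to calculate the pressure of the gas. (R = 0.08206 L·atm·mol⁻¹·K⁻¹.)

P = nRT/(V − nb) − a n²/V²
nRT/(V − nb) = (1.23)(0.08206)(418.3)/(1.045 − 1.23×0.04063) = 42.221/0.99503 = 42.432 atm
a n²/V² = (3.711)(1.23)²/(1.045)² = 5.1412 atm
P = 42.432 − 5.1412 = 37.29 atm

P ≈ 37.29 atm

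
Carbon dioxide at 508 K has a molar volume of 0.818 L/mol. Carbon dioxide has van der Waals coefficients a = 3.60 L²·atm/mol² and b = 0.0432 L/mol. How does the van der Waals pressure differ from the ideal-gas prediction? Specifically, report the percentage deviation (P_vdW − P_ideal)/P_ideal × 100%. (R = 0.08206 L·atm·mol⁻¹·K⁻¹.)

-4.98 %

Ideal: P_ideal = RT/V_m = (0.08206)(508)/0.818 = 50.9615 atm
vdW: P = RT/(V_m − b) − a/V_m² = 41.6865/0.774800 − 3.60/0.669124 = 53.8029 − 5.38017 = 48.4227 atm
% deviation = (48.4227 − 50.9615)/50.9615 × 100% = -4.98%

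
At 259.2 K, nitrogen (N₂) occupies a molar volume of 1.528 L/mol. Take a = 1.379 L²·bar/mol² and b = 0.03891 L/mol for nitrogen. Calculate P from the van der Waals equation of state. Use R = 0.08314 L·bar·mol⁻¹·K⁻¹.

P = RT/(V_m − b) − a/V_m²
RT/(V_m − b) = (0.08314)(259.2)/(1.528 − 0.03891) = 21.550/1.4891 = 14.472 bar
a/V_m² = 1.379/(1.528)² = 0.59063 bar
P = 14.472 − 0.59063 = 13.88 bar

P ≈ 13.88 bar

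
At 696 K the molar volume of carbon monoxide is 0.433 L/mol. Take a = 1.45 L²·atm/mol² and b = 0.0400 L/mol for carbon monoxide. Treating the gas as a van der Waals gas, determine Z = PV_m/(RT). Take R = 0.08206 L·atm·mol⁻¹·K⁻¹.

P = RT/(V_m − b) − a/V_m² = (0.08206)(696)/(0.433 − 0.0400) − 1.45/(0.433)²
  = 57.114/0.39300 − 7.7338 = 145.33 − 7.7338 = 137.60 atm
Z = PV_m/(RT) = (137.60)(0.433)/((0.08206)(696)) = 59.581/57.114 = 1.043

Z ≈ 1.043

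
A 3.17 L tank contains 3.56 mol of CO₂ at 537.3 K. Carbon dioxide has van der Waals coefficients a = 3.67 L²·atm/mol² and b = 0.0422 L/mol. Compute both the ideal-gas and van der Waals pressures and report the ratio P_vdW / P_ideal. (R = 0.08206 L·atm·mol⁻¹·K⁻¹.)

Ideal: P_ideal = nRT/V = (3.56)(0.08206)(537.3)/3.17 = 49.5153 atm
vdW: P = nRT/(V − nb) − a n²/V² = 156.963/3.01977 − 46.5121/10.0489 = 51.9785 − 4.62858 = 47.3499 atm
Ratio = 47.3499/49.5153 = 0.9563

P_vdW / P_ideal ≈ 0.9563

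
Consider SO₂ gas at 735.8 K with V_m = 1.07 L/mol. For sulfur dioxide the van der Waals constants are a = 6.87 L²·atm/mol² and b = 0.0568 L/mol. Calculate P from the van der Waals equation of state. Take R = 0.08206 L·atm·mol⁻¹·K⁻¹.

P = RT/(V_m − b) − a/V_m²
RT/(V_m − b) = (0.08206)(735.8)/(1.07 − 0.0568) = 60.380/1.0132 = 59.593 atm
a/V_m² = 6.87/(1.07)² = 6.0005 atm
P = 59.593 − 6.0005 = 53.59 atm

P ≈ 53.59 atm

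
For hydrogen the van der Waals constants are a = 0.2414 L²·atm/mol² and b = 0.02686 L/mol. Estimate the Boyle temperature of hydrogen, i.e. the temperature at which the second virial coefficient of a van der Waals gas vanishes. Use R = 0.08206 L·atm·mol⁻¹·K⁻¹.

For a van der Waals gas the second virial coefficient B₂ = b − a/(RT) vanishes at T_B = a/(Rb).
T_B = 0.2414/(0.08206×0.02686) = 0.2414/0.0022041 = 109.5 K

T_B ≈ 109.5 K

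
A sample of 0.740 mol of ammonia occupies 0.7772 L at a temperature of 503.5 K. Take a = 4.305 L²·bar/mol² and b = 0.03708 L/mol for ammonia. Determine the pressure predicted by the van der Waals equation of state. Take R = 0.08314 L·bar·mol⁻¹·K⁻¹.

P ≈ 37.41 bar

P = nRT/(V − nb) − a n²/V²
nRT/(V − nb) = (0.740)(0.08314)(503.5)/(0.7772 − 0.740×0.03708) = 30.977/0.74976 = 41.316 bar
a n²/V² = (4.305)(0.740)²/(0.7772)² = 3.9028 bar
P = 41.316 − 3.9028 = 37.41 bar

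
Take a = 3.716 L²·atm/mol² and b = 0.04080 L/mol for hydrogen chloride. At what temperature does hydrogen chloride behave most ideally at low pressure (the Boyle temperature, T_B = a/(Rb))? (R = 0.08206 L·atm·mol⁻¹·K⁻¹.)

For a van der Waals gas the second virial coefficient B₂ = b − a/(RT) vanishes at T_B = a/(Rb).
T_B = 3.716/(0.08206×0.04080) = 3.716/0.0033480 = 1110 K

T_B ≈ 1110 K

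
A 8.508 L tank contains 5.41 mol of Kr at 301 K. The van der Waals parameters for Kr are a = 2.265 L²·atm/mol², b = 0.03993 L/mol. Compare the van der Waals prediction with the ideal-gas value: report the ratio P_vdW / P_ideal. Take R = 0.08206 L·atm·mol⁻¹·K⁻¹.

Ideal: P_ideal = nRT/V = (5.41)(0.08206)(301)/8.508 = 15.7061 atm
vdW: P = nRT/(V − nb) − a n²/V² = 133.627/8.29198 − 66.2922/72.3861 = 16.1152 − 0.915814 = 15.1994 atm
Ratio = 15.1994/15.7061 = 0.9677

P_vdW / P_ideal ≈ 0.9677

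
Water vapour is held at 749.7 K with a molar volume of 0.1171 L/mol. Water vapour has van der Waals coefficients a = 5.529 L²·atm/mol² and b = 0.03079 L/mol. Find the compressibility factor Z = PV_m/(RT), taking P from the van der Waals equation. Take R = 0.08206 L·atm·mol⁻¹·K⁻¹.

Z ≈ 0.5893

P = RT/(V_m − b) − a/V_m² = (0.08206)(749.7)/(0.1171 − 0.03079) − 5.529/(0.1171)²
  = 61.520/0.086310 − 403.21 = 712.78 − 403.21 = 309.57 atm
Z = PV_m/(RT) = (309.57)(0.1171)/((0.08206)(749.7)) = 36.251/61.520 = 0.5893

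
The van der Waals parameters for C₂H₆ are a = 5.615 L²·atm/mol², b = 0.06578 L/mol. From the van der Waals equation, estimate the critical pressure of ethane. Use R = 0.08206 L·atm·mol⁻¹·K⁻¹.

P_c ≈ 48.06 atm

For a van der Waals gas, P_c = a/(27b²).
P_c = 5.615/(27×(0.06578)²) = 5.615/0.11683 = 48.06 atm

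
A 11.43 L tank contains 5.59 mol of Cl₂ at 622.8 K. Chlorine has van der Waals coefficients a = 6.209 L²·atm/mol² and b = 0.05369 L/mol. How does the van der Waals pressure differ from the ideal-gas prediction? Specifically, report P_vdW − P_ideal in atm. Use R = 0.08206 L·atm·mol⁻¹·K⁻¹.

ΔP ≈ -0.811 atm

Ideal: P_ideal = nRT/V = (5.59)(0.08206)(622.8)/11.43 = 24.9946 atm
vdW: P = nRT/(V − nb) − a n²/V² = 285.688/11.1299 − 194.019/130.645 = 25.6685 − 1.48509 = 24.1834 atm
ΔP = 24.1834 − 24.9946 = -0.811 atm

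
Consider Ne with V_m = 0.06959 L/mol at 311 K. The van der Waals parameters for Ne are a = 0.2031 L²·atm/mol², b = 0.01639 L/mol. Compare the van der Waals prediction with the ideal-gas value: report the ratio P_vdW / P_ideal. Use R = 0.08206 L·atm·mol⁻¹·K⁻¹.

Ideal: P_ideal = RT/V_m = (0.08206)(311)/0.06959 = 366.729 atm
vdW: P = RT/(V_m − b) − a/V_m² = 25.5207/0.0532000 − 0.2031/0.00484277 = 479.712 − 41.9388 = 437.773 atm
Ratio = 437.773/366.729 = 1.194

P_vdW / P_ideal ≈ 1.194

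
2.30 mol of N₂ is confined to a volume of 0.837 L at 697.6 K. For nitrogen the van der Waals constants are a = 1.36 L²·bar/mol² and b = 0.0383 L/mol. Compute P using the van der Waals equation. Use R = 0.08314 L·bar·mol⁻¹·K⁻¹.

P ≈ 167.9 bar

P = nRT/(V − nb) − a n²/V²
nRT/(V − nb) = (2.30)(0.08314)(697.6)/(0.837 − 2.30×0.0383) = 133.40/0.74891 = 178.13 bar
a n²/V² = (1.36)(2.30)²/(0.837)² = 10.269 bar
P = 178.13 − 10.269 = 167.9 bar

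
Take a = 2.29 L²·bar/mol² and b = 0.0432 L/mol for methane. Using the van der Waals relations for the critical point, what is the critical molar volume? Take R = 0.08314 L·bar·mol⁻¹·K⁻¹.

V_m,c ≈ 0.1296 L/mol

For a van der Waals gas, V_m,c = 3b.
V_m,c = 3×0.0432 = 0.1296 L/mol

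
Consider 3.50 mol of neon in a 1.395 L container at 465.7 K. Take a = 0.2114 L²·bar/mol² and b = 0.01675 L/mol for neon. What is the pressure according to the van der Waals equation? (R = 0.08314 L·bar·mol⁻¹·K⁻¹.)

P = nRT/(V − nb) − a n²/V²
nRT/(V − nb) = (3.50)(0.08314)(465.7)/(1.395 − 3.50×0.01675) = 135.51/1.3364 = 101.40 bar
a n²/V² = (0.2114)(3.50)²/(1.395)² = 1.3307 bar
P = 101.40 − 1.3307 = 100.1 bar

P ≈ 100.1 bar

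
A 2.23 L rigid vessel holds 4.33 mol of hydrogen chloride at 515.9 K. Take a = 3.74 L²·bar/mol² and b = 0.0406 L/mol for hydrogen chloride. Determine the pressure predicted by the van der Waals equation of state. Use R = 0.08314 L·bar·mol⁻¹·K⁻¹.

P = nRT/(V − nb) − a n²/V²
nRT/(V − nb) = (4.33)(0.08314)(515.9)/(2.23 − 4.33×0.0406) = 185.72/2.0542 = 90.410 bar
a n²/V² = (3.74)(4.33)²/(2.23)² = 14.101 bar
P = 90.410 − 14.101 = 76.31 bar

P ≈ 76.31 bar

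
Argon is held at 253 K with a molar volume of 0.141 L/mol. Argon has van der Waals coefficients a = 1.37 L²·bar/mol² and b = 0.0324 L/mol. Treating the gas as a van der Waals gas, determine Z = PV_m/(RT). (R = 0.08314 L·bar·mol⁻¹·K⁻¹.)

P = RT/(V_m − b) − a/V_m² = (0.08314)(253)/(0.141 − 0.0324) − 1.37/(0.141)²
  = 21.034/0.10860 − 68.910 = 193.68 − 68.910 = 124.77 bar
Z = PV_m/(RT) = (124.77)(0.141)/((0.08314)(253)) = 17.593/21.034 = 0.8364

Z ≈ 0.8364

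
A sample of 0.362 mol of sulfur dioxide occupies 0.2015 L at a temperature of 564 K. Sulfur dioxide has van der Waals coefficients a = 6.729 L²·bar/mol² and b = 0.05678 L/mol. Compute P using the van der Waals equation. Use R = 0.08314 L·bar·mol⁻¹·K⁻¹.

P = nRT/(V − nb) − a n²/V²
nRT/(V − nb) = (0.362)(0.08314)(564)/(0.2015 − 0.362×0.05678) = 16.975/0.18095 = 93.810 bar
a n²/V² = (6.729)(0.362)²/(0.2015)² = 21.718 bar
P = 93.810 − 21.718 = 72.09 bar

P ≈ 72.09 bar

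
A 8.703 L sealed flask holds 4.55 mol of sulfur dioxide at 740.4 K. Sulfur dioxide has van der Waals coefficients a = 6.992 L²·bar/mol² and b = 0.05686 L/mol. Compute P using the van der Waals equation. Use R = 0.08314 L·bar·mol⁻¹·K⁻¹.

P ≈ 31.26 bar

P = nRT/(V − nb) − a n²/V²
nRT/(V − nb) = (4.55)(0.08314)(740.4)/(8.703 − 4.55×0.05686) = 280.08/8.4443 = 33.168 bar
a n²/V² = (6.992)(4.55)²/(8.703)² = 1.9111 bar
P = 33.168 − 1.9111 = 31.26 bar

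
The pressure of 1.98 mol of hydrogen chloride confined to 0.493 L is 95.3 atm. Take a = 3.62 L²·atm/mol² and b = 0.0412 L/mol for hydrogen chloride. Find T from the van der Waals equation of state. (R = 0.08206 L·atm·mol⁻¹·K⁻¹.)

T ≈ 389.2 K

T = (P + a n²/V²)(V − nb)/(nR)
P + a n²/V² = 95.3 + (3.62)(1.98)²/(0.493)² = 153.69 atm
V − nb = 0.493 − (1.98)(0.0412) = 0.41142 L
T = (153.69)(0.41142)/((1.98)(0.08206)) = 389.2 K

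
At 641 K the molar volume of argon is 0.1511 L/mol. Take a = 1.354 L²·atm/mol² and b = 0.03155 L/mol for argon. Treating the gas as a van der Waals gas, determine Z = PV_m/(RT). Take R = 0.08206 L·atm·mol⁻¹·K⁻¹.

P = RT/(V_m − b) − a/V_m² = (0.08206)(641)/(0.1511 − 0.03155) − 1.354/(0.1511)²
  = 52.600/0.11955 − 59.305 = 439.98 − 59.305 = 380.68 atm
Z = PV_m/(RT) = (380.68)(0.1511)/((0.08206)(641)) = 57.521/52.600 = 1.094

Z ≈ 1.094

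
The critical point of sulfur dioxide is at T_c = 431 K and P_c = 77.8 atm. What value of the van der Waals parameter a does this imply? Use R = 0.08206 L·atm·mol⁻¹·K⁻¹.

a ≈ 6.783 L²·atm/mol²

From T_c = 8a/(27Rb) and P_c = a/(27b²): a = 27 R² T_c²/(64 P_c).
a = 27×(0.08206)²×(431)²/(64×77.8) = 33774/4979.2 = 6.783 L²·atm/mol²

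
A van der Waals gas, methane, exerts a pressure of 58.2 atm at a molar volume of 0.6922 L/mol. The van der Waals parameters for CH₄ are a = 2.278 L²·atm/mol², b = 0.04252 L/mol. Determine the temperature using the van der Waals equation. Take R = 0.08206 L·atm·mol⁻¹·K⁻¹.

T ≈ 498.4 K

T = (P + a/V_m²)(V_m − b)/R
P + a/V_m² = 58.2 + 2.278/(0.6922)² = 62.954 atm
V_m − b = 0.6922 − 0.04252 = 0.64968 L/mol
T = (62.954)(0.64968)/0.08206 = 498.4 K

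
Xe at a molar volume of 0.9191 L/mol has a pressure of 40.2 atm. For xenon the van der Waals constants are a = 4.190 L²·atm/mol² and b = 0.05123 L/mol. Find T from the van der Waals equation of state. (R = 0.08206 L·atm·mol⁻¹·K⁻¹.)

T ≈ 477.6 K

T = (P + a/V_m²)(V_m − b)/R
P + a/V_m² = 40.2 + 4.190/(0.9191)² = 45.160 atm
V_m − b = 0.9191 − 0.05123 = 0.86787 L/mol
T = (45.160)(0.86787)/0.08206 = 477.6 K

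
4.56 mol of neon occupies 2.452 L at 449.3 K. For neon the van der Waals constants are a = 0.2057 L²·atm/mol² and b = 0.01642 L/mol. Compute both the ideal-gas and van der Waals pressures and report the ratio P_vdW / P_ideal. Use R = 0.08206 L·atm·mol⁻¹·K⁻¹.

Ideal: P_ideal = nRT/V = (4.56)(0.08206)(449.3)/2.452 = 68.5666 atm
vdW: P = nRT/(V − nb) − a n²/V² = 168.125/2.37712 − 4.27724/6.01230 = 70.7263 − 0.711415 = 70.0149 atm
Ratio = 70.0149/68.5666 = 1.021

P_vdW / P_ideal ≈ 1.021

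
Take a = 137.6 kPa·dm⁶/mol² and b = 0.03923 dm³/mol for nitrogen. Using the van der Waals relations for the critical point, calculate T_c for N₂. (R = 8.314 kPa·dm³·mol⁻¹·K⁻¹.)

For a van der Waals gas, T_c = 8a/(27Rb).
T_c = 8×137.6/(27×8.314×0.03923) = 1100.8/8.8063 = 125.0 K

T_c ≈ 125.0 K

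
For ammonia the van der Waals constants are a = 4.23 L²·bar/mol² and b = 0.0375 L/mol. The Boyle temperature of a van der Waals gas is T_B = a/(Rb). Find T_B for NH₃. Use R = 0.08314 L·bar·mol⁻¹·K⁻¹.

T_B ≈ 1357 K

For a van der Waals gas the second virial coefficient B₂ = b − a/(RT) vanishes at T_B = a/(Rb).
T_B = 4.23/(0.08314×0.0375) = 4.23/0.0031178 = 1357 K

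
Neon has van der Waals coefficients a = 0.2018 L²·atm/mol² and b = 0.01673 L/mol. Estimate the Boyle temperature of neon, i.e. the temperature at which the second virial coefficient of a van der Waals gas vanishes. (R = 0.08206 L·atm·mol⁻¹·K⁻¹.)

T_B ≈ 147.0 K

For a van der Waals gas the second virial coefficient B₂ = b − a/(RT) vanishes at T_B = a/(Rb).
T_B = 0.2018/(0.08206×0.01673) = 0.2018/0.0013729 = 147.0 K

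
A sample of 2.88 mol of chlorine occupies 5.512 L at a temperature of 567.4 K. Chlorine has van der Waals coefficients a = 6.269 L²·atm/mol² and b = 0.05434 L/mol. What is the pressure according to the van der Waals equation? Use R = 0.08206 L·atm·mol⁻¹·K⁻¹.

P ≈ 23.33 atm

P = nRT/(V − nb) − a n²/V²
nRT/(V − nb) = (2.88)(0.08206)(567.4)/(5.512 − 2.88×0.05434) = 134.10/5.3555 = 25.040 atm
a n²/V² = (6.269)(2.88)²/(5.512)² = 1.7115 atm
P = 25.040 − 1.7115 = 23.33 atm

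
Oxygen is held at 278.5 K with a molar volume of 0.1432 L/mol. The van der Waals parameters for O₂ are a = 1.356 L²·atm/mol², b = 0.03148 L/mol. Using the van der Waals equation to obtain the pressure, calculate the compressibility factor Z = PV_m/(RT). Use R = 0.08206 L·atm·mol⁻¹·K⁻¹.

Z ≈ 0.8674

P = RT/(V_m − b) − a/V_m² = (0.08206)(278.5)/(0.1432 − 0.03148) − 1.356/(0.1432)²
  = 22.854/0.11172 − 66.126 = 204.56 − 66.126 = 138.43 atm
Z = PV_m/(RT) = (138.43)(0.1432)/((0.08206)(278.5)) = 19.823/22.854 = 0.8674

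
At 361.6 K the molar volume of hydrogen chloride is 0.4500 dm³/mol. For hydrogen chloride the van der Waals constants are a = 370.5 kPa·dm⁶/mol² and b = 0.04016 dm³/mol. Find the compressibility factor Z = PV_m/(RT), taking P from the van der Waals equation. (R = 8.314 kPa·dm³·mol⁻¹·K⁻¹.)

Z ≈ 0.8241

P = RT/(V_m − b) − a/V_m² = (8.314)(361.6)/(0.4500 − 0.04016) − 370.5/(0.4500)²
  = 3006.3/0.40984 − 1829.6 = 7335.3 − 1829.6 = 5505.7 kPa
Z = PV_m/(RT) = (5505.7)(0.4500)/((8.314)(361.6)) = 2477.6/3006.3 = 0.8241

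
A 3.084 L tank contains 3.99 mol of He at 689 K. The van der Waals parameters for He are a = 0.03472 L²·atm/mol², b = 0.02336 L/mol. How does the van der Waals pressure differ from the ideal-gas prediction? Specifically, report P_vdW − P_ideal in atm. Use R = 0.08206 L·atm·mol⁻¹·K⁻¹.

ΔP ≈ 2.222 atm

Ideal: P_ideal = nRT/V = (3.99)(0.08206)(689)/3.084 = 73.1491 atm
vdW: P = nRT/(V − nb) − a n²/V² = 225.592/2.99079 − 0.552746/9.51106 = 75.4289 − 0.0581161 = 75.3708 atm
ΔP = 75.3708 − 73.1491 = 2.222 atm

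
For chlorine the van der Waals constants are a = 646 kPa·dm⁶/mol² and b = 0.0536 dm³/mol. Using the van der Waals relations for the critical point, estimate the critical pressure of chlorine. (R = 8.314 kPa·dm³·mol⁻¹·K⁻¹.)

For a van der Waals gas, P_c = a/(27b²).
P_c = 646/(27×(0.0536)²) = 646/0.077570 = 8328 kPa

P_c ≈ 8328 kPa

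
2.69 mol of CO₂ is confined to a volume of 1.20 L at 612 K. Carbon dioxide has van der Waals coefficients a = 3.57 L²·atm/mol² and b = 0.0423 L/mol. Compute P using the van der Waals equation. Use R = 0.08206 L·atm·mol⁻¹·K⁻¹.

P ≈ 106.4 atm

P = nRT/(V − nb) − a n²/V²
nRT/(V − nb) = (2.69)(0.08206)(612)/(1.20 − 2.69×0.0423) = 135.09/1.0862 = 124.37 atm
a n²/V² = (3.57)(2.69)²/(1.20)² = 17.939 atm
P = 124.37 − 17.939 = 106.4 atm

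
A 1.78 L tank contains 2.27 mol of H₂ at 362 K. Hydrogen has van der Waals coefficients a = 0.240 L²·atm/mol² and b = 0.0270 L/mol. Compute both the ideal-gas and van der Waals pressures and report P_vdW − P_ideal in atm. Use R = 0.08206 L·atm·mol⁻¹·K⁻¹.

Ideal: P_ideal = nRT/V = (2.27)(0.08206)(362)/1.78 = 37.8831 atm
vdW: P = nRT/(V − nb) − a n²/V² = 67.4320/1.71871 − 1.23670/3.16840 = 39.2341 − 0.390323 = 38.8438 atm
ΔP = 38.8438 − 37.8831 = 0.961 atm

ΔP ≈ 0.961 atm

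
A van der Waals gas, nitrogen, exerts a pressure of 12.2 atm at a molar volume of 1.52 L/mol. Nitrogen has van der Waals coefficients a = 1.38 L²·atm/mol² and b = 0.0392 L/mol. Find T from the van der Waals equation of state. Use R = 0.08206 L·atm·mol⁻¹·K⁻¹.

T ≈ 230.9 K

T = (P + a/V_m²)(V_m − b)/R
P + a/V_m² = 12.2 + 1.38/(1.52)² = 12.797 atm
V_m − b = 1.52 − 0.0392 = 1.4808 L/mol
T = (12.797)(1.4808)/0.08206 = 230.9 K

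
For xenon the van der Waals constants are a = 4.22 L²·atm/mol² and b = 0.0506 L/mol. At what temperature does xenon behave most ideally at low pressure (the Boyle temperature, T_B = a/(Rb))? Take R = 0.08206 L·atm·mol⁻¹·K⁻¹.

For a van der Waals gas the second virial coefficient B₂ = b − a/(RT) vanishes at T_B = a/(Rb).
T_B = 4.22/(0.08206×0.0506) = 4.22/0.0041522 = 1016 K

T_B ≈ 1016 K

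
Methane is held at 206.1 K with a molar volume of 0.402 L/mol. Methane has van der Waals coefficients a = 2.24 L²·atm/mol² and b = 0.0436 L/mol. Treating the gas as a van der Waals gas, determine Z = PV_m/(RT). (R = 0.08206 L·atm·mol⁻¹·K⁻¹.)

Z ≈ 0.7922

P = RT/(V_m − b) − a/V_m² = (0.08206)(206.1)/(0.402 − 0.0436) − 2.24/(0.402)²
  = 16.913/0.35840 − 13.861 = 47.190 − 13.861 = 33.329 atm
Z = PV_m/(RT) = (33.329)(0.402)/((0.08206)(206.1)) = 13.398/16.913 = 0.7922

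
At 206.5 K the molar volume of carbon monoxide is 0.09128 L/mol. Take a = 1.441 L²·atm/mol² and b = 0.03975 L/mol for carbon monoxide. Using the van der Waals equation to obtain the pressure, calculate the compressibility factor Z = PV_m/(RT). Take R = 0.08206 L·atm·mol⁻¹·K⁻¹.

Z ≈ 0.8398

P = RT/(V_m − b) − a/V_m² = (0.08206)(206.5)/(0.09128 − 0.03975) − 1.441/(0.09128)²
  = 16.945/0.051530 − 172.95 = 328.84 − 172.95 = 155.89 atm
Z = PV_m/(RT) = (155.89)(0.09128)/((0.08206)(206.5)) = 14.230/16.945 = 0.8398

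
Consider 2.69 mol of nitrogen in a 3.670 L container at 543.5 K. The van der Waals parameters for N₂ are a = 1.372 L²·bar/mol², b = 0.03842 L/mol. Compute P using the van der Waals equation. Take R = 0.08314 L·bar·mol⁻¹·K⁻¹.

P = nRT/(V − nb) − a n²/V²
nRT/(V − nb) = (2.69)(0.08314)(543.5)/(3.670 − 2.69×0.03842) = 121.55/3.5667 = 34.079 bar
a n²/V² = (1.372)(2.69)²/(3.670)² = 0.73710 bar
P = 34.079 − 0.73710 = 33.34 bar

P ≈ 33.34 bar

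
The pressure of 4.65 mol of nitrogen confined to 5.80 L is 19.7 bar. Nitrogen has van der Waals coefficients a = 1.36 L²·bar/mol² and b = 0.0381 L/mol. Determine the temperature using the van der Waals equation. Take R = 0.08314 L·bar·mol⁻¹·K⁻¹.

T ≈ 299.2 K

T = (P + a n²/V²)(V − nb)/(nR)
P + a n²/V² = 19.7 + (1.36)(4.65)²/(5.80)² = 20.574 bar
V − nb = 5.80 − (4.65)(0.0381) = 5.6228 L
T = (20.574)(5.6228)/((4.65)(0.08314)) = 299.2 K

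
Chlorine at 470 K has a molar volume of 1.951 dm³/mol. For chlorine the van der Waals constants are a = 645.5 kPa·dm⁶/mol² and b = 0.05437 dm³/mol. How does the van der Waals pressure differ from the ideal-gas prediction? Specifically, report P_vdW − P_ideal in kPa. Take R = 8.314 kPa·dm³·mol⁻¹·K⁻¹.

Ideal: P_ideal = RT/V_m = (8.314)(470)/1.951 = 2002.86 kPa
vdW: P = RT/(V_m − b) − a/V_m² = 3907.58/1.89663 − 645.5/3.80640 = 2060.28 − 169.583 = 1890.70 kPa
ΔP = 1890.70 − 2002.86 = -112.2 kPa

ΔP ≈ -112.2 kPa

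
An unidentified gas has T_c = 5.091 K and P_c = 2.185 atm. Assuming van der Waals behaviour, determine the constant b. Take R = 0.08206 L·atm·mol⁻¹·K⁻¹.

b ≈ 0.02390 L/mol

From T_c = 8a/(27Rb) and P_c = a/(27b²): b = R T_c/(8 P_c).
b = (0.08206)(5.091)/(8×2.185) = 0.41777/17.480 = 0.02390 L/mol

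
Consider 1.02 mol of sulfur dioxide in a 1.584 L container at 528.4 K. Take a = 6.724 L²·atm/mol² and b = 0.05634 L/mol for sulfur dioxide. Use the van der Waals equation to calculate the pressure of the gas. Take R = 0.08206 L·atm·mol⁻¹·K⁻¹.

P ≈ 26.18 atm

P = nRT/(V − nb) − a n²/V²
nRT/(V − nb) = (1.02)(0.08206)(528.4)/(1.584 − 1.02×0.05634) = 44.228/1.5265 = 28.973 atm
a n²/V² = (6.724)(1.02)²/(1.584)² = 2.7882 atm
P = 28.973 − 2.7882 = 26.18 atm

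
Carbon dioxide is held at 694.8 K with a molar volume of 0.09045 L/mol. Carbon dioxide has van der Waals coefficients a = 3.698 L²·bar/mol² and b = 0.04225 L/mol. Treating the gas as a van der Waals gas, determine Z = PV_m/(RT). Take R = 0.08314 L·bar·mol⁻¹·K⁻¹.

P = RT/(V_m − b) − a/V_m² = (0.08314)(694.8)/(0.09045 − 0.04225) − 3.698/(0.09045)²
  = 57.766/0.048200 − 452.01 = 1198.5 − 452.01 = 746.5 bar
Z = PV_m/(RT) = (746.5)(0.09045)/((0.08314)(694.8)) = 67.521/57.766 = 1.169

Z ≈ 1.169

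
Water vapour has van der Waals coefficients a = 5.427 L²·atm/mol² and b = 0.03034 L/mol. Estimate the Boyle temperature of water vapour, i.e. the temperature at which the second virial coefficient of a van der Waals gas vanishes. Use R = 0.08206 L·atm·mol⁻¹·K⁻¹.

For a van der Waals gas the second virial coefficient B₂ = b − a/(RT) vanishes at T_B = a/(Rb).
T_B = 5.427/(0.08206×0.03034) = 5.427/0.0024897 = 2180 K

T_B ≈ 2180 K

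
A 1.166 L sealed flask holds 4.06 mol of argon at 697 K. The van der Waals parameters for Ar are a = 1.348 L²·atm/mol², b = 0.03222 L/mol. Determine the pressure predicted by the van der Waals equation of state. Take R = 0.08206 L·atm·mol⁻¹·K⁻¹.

P = nRT/(V − nb) − a n²/V²
nRT/(V − nb) = (4.06)(0.08206)(697)/(1.166 − 4.06×0.03222) = 232.22/1.0352 = 224.32 atm
a n²/V² = (1.348)(4.06)²/(1.166)² = 16.343 atm
P = 224.32 − 16.343 = 208.0 atm

P ≈ 208.0 atm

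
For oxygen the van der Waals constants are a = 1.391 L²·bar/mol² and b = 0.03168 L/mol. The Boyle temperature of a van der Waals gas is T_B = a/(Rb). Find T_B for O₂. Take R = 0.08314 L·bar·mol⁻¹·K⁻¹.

T_B ≈ 528.1 K

For a van der Waals gas the second virial coefficient B₂ = b − a/(RT) vanishes at T_B = a/(Rb).
T_B = 1.391/(0.08314×0.03168) = 1.391/0.0026339 = 528.1 K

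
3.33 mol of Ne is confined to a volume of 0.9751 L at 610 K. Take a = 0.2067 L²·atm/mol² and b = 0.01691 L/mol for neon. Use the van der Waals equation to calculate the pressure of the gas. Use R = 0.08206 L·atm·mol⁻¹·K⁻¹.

P ≈ 179.0 atm

P = nRT/(V − nb) − a n²/V²
nRT/(V − nb) = (3.33)(0.08206)(610)/(0.9751 − 3.33×0.01691) = 166.69/0.91879 = 181.42 atm
a n²/V² = (0.2067)(3.33)²/(0.9751)² = 2.4106 atm
P = 181.42 − 2.4106 = 179.0 atm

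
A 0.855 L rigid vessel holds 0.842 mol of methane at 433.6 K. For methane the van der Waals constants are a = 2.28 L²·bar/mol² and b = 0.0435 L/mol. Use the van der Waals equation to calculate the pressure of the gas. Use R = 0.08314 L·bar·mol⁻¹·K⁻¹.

P ≈ 34.88 bar

P = nRT/(V − nb) − a n²/V²
nRT/(V − nb) = (0.842)(0.08314)(433.6)/(0.855 − 0.842×0.0435) = 30.354/0.81837 = 37.091 bar
a n²/V² = (2.28)(0.842)²/(0.855)² = 2.2112 bar
P = 37.091 − 2.2112 = 34.88 bar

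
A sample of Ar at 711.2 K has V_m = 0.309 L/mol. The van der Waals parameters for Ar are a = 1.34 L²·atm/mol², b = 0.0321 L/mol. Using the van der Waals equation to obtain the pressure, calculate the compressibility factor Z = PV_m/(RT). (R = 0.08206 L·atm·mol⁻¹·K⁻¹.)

Z ≈ 1.042

P = RT/(V_m − b) − a/V_m² = (0.08206)(711.2)/(0.309 − 0.0321) − 1.34/(0.309)²
  = 58.361/0.27690 − 14.034 = 210.77 − 14.034 = 196.74 atm
Z = PV_m/(RT) = (196.74)(0.309)/((0.08206)(711.2)) = 60.793/58.361 = 1.042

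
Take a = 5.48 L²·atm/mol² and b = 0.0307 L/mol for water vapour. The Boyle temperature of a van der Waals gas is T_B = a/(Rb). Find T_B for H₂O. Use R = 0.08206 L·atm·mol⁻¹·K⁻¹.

T_B ≈ 2175 K

For a van der Waals gas the second virial coefficient B₂ = b − a/(RT) vanishes at T_B = a/(Rb).
T_B = 5.48/(0.08206×0.0307) = 5.48/0.0025192 = 2175 K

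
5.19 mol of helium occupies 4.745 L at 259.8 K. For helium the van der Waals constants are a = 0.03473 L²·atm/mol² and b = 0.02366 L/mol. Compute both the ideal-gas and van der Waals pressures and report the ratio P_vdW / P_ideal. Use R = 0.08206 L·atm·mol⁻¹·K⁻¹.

Ideal: P_ideal = nRT/V = (5.19)(0.08206)(259.8)/4.745 = 23.3186 atm
vdW: P = nRT/(V − nb) − a n²/V² = 110.647/4.62220 − 0.935491/22.5150 = 23.9382 − 0.0415497 = 23.8967 atm
Ratio = 23.8967/23.3186 = 1.025

P_vdW / P_ideal ≈ 1.025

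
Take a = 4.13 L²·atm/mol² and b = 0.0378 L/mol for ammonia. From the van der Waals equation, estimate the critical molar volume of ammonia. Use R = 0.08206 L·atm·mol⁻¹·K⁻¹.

V_m,c ≈ 0.1134 L/mol

For a van der Waals gas, V_m,c = 3b.
V_m,c = 3×0.0378 = 0.1134 L/mol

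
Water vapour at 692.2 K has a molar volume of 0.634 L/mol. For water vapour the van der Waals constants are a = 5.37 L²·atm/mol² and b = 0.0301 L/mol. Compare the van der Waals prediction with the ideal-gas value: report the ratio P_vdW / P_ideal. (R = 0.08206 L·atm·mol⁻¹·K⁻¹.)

P_vdW / P_ideal ≈ 0.9007

Ideal: P_ideal = RT/V_m = (0.08206)(692.2)/0.634 = 89.5930 atm
vdW: P = RT/(V_m − b) − a/V_m² = 56.8019/0.603900 − 5.37/0.401956 = 94.0585 − 13.3597 = 80.6988 atm
Ratio = 80.6988/89.5930 = 0.9007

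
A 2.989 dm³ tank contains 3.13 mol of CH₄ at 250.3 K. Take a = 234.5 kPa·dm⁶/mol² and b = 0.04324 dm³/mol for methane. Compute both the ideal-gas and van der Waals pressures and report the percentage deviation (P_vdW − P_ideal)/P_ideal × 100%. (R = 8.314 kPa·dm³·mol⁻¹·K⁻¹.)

Ideal: P_ideal = nRT/V = (3.13)(8.314)(250.3)/2.989 = 2179.16 kPa
vdW: P = nRT/(V − nb) − a n²/V² = 6513.51/2.85366 − 2297.37/8.93412 = 2282.51 − 257.146 = 2025.36 kPa
% deviation = (2025.36 − 2179.16)/2179.16 × 100% = -7.06%

-7.06 %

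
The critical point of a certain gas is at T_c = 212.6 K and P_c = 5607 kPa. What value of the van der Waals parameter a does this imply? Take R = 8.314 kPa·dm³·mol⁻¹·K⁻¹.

From T_c = 8a/(27Rb) and P_c = a/(27b²): a = 27 R² T_c²/(64 P_c).
a = 27×(8.314)²×(212.6)²/(64×5607) = 84354902/358848 = 235.1 kPa·dm⁶/mol²

a ≈ 235.1 kPa·dm⁶/mol²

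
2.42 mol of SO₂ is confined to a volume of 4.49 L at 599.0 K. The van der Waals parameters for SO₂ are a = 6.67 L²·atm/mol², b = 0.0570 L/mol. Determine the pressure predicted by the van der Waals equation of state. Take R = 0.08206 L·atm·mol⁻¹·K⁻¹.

P = nRT/(V − nb) − a n²/V²
nRT/(V − nb) = (2.42)(0.08206)(599.0)/(4.49 − 2.42×0.0570) = 118.95/4.3521 = 27.332 atm
a n²/V² = (6.67)(2.42)²/(4.49)² = 1.9376 atm
P = 27.332 − 1.9376 = 25.39 atm

P ≈ 25.39 atm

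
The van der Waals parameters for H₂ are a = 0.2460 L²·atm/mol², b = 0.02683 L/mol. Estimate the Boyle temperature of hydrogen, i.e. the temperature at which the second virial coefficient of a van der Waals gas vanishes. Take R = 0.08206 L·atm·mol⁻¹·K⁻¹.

For a van der Waals gas the second virial coefficient B₂ = b − a/(RT) vanishes at T_B = a/(Rb).
T_B = 0.2460/(0.08206×0.02683) = 0.2460/0.0022017 = 111.7 K

T_B ≈ 111.7 K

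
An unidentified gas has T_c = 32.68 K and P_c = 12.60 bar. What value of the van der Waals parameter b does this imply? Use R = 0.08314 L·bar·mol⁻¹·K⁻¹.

b ≈ 0.02695 L/mol

From T_c = 8a/(27Rb) and P_c = a/(27b²): b = R T_c/(8 P_c).
b = (0.08314)(32.68)/(8×12.60) = 2.7170/100.80 = 0.02695 L/mol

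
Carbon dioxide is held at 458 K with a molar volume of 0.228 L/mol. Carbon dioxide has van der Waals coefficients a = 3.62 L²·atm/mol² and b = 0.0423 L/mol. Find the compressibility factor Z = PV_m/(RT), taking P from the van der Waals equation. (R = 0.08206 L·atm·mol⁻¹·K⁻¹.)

Z ≈ 0.8053

P = RT/(V_m − b) − a/V_m² = (0.08206)(458)/(0.228 − 0.0423) − 3.62/(0.228)²
  = 37.583/0.18570 − 69.637 = 202.39 − 69.637 = 132.75 atm
Z = PV_m/(RT) = (132.75)(0.228)/((0.08206)(458)) = 30.267/37.583 = 0.8053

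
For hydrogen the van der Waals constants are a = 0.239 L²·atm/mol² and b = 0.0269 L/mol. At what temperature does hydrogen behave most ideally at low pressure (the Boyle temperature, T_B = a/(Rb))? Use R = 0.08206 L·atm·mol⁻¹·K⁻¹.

T_B ≈ 108.3 K

For a van der Waals gas the second virial coefficient B₂ = b − a/(RT) vanishes at T_B = a/(Rb).
T_B = 0.239/(0.08206×0.0269) = 0.239/0.0022074 = 108.3 K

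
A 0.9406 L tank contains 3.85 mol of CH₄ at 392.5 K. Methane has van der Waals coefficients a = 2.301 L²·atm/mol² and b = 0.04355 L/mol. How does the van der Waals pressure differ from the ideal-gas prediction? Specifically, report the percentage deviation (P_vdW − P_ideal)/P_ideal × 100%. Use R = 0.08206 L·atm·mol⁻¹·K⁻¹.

-7.55 %

Ideal: P_ideal = nRT/V = (3.85)(0.08206)(392.5)/0.9406 = 131.834 atm
vdW: P = nRT/(V − nb) − a n²/V² = 124.003/0.772933 − 34.1066/0.884728 = 160.432 − 38.5504 = 121.882 atm
% deviation = (121.882 − 131.834)/131.834 × 100% = -7.55%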